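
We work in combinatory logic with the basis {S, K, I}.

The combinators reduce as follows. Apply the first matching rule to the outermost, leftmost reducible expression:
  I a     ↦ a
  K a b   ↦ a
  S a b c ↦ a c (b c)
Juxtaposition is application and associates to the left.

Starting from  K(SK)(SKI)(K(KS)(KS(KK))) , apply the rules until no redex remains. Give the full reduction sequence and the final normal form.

  start: K(SK)(SKI)(K(KS)(KS(KK)))
  →1  SK(K(KS)(KS(KK)))
  →2  SK(KS)

Answer: normal form = SK(KS)  (in 2 steps)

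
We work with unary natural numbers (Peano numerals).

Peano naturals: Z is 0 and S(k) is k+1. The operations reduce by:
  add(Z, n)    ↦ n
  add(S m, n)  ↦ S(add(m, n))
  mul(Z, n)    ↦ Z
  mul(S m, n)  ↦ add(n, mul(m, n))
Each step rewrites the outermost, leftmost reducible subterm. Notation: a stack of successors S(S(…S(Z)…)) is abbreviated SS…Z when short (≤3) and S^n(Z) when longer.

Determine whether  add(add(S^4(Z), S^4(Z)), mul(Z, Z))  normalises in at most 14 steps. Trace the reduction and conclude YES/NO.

  start: add(add(S^4(Z), S^4(Z)), mul(Z, Z))
  [1] add(S(add(SSSZ, S^4(Z))), mul(Z, Z))
  [2] S(add(add(SSSZ, S^4(Z)), mul(Z, Z)))
  [3] S(add(S(add(SSZ, S^4(Z))), mul(Z, Z)))
  [4] S(S(add(add(SSZ, S^4(Z)), mul(Z, Z))))
  [5] S(S(add(S(add(SZ, S^4(Z))), mul(Z, Z))))
  [6] S(S(S(add(add(SZ, S^4(Z)), mul(Z, Z)))))
  [7] S(S(S(add(S(add(Z, S^4(Z))), mul(Z, Z)))))
  [8] S(S(S(S(add(add(Z, S^4(Z)), mul(Z, Z))))))
  [9] S(S(S(S(add(S^4(Z), mul(Z, Z))))))
  [10] S(S(S(S(S(add(SSSZ, mul(Z, Z)))))))
  [11] S(S(S(S(S(S(add(SSZ, mul(Z, Z))))))))
  [12] S(S(S(S(S(S(S(add(SZ, mul(Z, Z)))))))))
  [13] S(S(S(S(S(S(S(S(add(Z, mul(Z, Z))))))))))
  [14] S(S(S(S(S(S(S(S(mul(Z, Z)))))))))

Answer: NO — after 14 steps the term is S(S(S(S(S(S(S(S(mul(Z, Z))))))))), not yet normal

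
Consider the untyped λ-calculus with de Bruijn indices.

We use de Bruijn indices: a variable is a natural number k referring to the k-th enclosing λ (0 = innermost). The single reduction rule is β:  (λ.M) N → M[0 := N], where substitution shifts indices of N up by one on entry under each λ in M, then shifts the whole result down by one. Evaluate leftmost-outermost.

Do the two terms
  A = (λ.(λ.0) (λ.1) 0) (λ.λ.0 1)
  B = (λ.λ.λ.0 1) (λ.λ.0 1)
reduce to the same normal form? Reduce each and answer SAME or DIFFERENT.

Answer: SAME — A ⇓ λ.λ.0 1, B ⇓ λ.λ.0 1

Reduction:
Term A:
  start: (λ.(λ.0) (λ.1) 0) (λ.λ.0 1)
  step 1: (λ.0) (λ.λ.λ.0 1) (λ.λ.0 1)
  step 2: (λ.λ.λ.0 1) (λ.λ.0 1)
  step 3: λ.λ.0 1

Term B:
  start: (λ.λ.λ.0 1) (λ.λ.0 1)
  step 1: λ.λ.0 1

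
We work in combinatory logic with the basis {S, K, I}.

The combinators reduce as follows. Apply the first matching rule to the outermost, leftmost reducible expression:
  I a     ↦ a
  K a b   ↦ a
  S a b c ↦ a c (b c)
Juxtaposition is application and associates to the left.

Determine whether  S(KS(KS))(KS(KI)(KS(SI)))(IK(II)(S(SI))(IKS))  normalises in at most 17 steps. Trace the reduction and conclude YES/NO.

  start: S(KS(KS))(KS(KI)(KS(SI)))(IK(II)(S(SI))(IKS))
  step 1: KS(KS)(IK(II)(S(SI))(IKS))(KS(KI)(KS(SI))(IK(II)(S(SI))(IKS)))
  step 2: S(IK(II)(S(SI))(IKS))(KS(KI)(KS(SI))(IK(II)(S(SI))(IKS)))
  step 3: S(K(II)(S(SI))(IKS))(KS(KI)(KS(SI))(IK(II)(S(SI))(IKS)))
  step 4: S(II(IKS))(KS(KI)(KS(SI))(IK(II)(S(SI))(IKS)))
  step 5: S(I(IKS))(KS(KI)(KS(SI))(IK(II)(S(SI))(IKS)))
  step 6: S(IKS)(KS(KI)(KS(SI))(IK(II)(S(SI))(IKS)))
  step 7: S(KS)(KS(KI)(KS(SI))(IK(II)(S(SI))(IKS)))
  step 8: S(KS)(S(KS(SI))(IK(II)(S(SI))(IKS)))
  step 9: S(KS)(SS(IK(II)(S(SI))(IKS)))
  step 10: S(KS)(SS(K(II)(S(SI))(IKS)))
  step 11: S(KS)(SS(II(IKS)))
  step 12: S(KS)(SS(I(IKS)))
  step 13: S(KS)(SS(IKS))
  step 14: S(KS)(SS(KS))

Answer: YES — reaches normal form S(KS)(SS(KS)) in 14 ≤ 17 steps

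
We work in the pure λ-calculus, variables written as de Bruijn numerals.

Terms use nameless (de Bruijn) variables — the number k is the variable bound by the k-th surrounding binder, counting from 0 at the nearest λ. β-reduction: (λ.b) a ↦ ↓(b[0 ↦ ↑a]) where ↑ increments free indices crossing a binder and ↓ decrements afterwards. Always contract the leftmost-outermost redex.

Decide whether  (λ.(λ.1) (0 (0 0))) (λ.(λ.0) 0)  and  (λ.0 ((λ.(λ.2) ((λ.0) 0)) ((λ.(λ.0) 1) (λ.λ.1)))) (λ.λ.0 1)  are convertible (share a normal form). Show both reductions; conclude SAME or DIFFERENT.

Term A:
  start: (λ.(λ.1) (0 (0 0))) (λ.(λ.0) 0)
  step 1: (λ.λ.(λ.0) 0) ((λ.(λ.0) 0) ((λ.(λ.0) 0) (λ.(λ.0) 0)))
  step 2: λ.(λ.0) 0
  step 3: λ.0

Term B:
  start: (λ.0 ((λ.(λ.2) ((λ.0) 0)) ((λ.(λ.0) 1) (λ.λ.1)))) (λ.λ.0 1)
  step 1: (λ.λ.0 1) ((λ.(λ.λ.λ.0 1) ((λ.0) 0)) ((λ.(λ.0) (λ.λ.0 1)) (λ.λ.1)))
  step 2: λ.0 ((λ.(λ.λ.λ.0 1) ((λ.0) 0)) ((λ.(λ.0) (λ.λ.0 1)) (λ.λ.1)))
  step 3: λ.0 ((λ.λ.λ.0 1) ((λ.0) ((λ.(λ.0) (λ.λ.0 1)) (λ.λ.1))))
  step 4: λ.0 (λ.λ.0 1)

Answer: DIFFERENT — A ⇓ λ.0, B ⇓ λ.0 (λ.λ.0 1)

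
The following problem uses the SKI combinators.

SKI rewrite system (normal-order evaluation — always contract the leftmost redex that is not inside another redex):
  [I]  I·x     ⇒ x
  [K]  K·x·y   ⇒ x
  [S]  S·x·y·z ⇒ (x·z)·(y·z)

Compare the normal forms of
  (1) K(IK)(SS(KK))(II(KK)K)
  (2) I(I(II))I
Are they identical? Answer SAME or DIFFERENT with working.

Answer: DIFFERENT — A ⇓ KK, B ⇓ I

Derivation:
Term A:
  start: K(IK)(SS(KK))(II(KK)K)
  [1] IK(II(KK)K)
  [2] K(II(KK)K)
  [3] K(I(KK)K)
  [4] K(KKK)
  [5] KK

Term B:
  start: I(I(II))I
  [1] I(II)I
  [2] III
  [3] II
  [4] I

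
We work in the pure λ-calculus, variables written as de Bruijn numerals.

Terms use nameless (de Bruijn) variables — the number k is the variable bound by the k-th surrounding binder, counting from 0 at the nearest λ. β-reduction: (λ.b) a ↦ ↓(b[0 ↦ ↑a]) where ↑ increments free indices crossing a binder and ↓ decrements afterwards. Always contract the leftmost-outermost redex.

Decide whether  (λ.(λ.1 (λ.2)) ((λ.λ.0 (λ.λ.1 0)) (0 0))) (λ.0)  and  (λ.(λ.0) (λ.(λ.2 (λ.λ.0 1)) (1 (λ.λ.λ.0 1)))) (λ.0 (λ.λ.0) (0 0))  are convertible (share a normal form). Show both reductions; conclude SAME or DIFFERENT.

Term A:
  start: (λ.(λ.1 (λ.2)) ((λ.λ.0 (λ.λ.1 0)) (0 0))) (λ.0)
  →1  (λ.(λ.0) (λ.λ.0)) ((λ.λ.0 (λ.λ.1 0)) ((λ.0) (λ.0)))
  →2  (λ.0) (λ.λ.0)
  →3  λ.λ.0

Term B:
  start: (λ.(λ.0) (λ.(λ.2 (λ.λ.0 1)) (1 (λ.λ.λ.0 1)))) (λ.0 (λ.λ.0) (0 0))
  →1  (λ.0) (λ.(λ.(λ.0 (λ.λ.0) (0 0)) (λ.λ.0 1)) ((λ.0 (λ.λ.0) (0 0)) (λ.λ.λ.0 1)))
  →2  λ.(λ.(λ.0 (λ.λ.0) (0 0)) (λ.λ.0 1)) ((λ.0 (λ.λ.0) (0 0)) (λ.λ.λ.0 1))
  →3  λ.(λ.0 (λ.λ.0) (0 0)) (λ.λ.0 1)
  →4  λ.(λ.λ.0 1) (λ.λ.0) ((λ.λ.0 1) (λ.λ.0 1))
  →5  λ.(λ.0 (λ.λ.0)) ((λ.λ.0 1) (λ.λ.0 1))
  →6  λ.(λ.λ.0 1) (λ.λ.0 1) (λ.λ.0)
  →7  λ.(λ.0 (λ.λ.0 1)) (λ.λ.0)
  →8  λ.(λ.λ.0) (λ.λ.0 1)
  →9  λ.λ.0

Answer: SAME — A ⇓ λ.λ.0, B ⇓ λ.λ.0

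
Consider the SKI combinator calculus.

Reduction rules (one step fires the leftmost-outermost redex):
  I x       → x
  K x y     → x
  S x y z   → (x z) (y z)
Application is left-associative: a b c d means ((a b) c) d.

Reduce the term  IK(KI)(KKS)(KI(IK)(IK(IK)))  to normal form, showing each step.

  start: IK(KI)(KKS)(KI(IK)(IK(IK)))
  step 1: K(KI)(KKS)(KI(IK)(IK(IK)))
  step 2: KI(KI(IK)(IK(IK)))
  step 3: I

Answer: normal form = I  (in 3 steps)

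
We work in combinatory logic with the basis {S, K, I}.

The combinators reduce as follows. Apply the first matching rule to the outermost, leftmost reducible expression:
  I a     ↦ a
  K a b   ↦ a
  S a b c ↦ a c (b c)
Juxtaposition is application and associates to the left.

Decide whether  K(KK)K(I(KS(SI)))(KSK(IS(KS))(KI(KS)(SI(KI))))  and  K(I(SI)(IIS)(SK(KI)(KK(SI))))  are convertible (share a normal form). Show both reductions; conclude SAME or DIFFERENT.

Term A:
  start: K(KK)K(I(KS(SI)))(KSK(IS(KS))(KI(KS)(SI(KI))))
  →1  KK(I(KS(SI)))(KSK(IS(KS))(KI(KS)(SI(KI))))
  →2  K(KSK(IS(KS))(KI(KS)(SI(KI))))
  →3  K(S(IS(KS))(KI(KS)(SI(KI))))
  →4  K(S(S(KS))(KI(KS)(SI(KI))))
  →5  K(S(S(KS))(I(SI(KI))))
  →6  K(S(S(KS))(SI(KI)))

Term B:
  start: K(I(SI)(IIS)(SK(KI)(KK(SI))))
  →1  K(SI(IIS)(SK(KI)(KK(SI))))
  →2  K(I(SK(KI)(KK(SI)))(IIS(SK(KI)(KK(SI)))))
  →3  K(SK(KI)(KK(SI))(IIS(SK(KI)(KK(SI)))))
  →4  K(K(KK(SI))(KI(KK(SI)))(IIS(SK(KI)(KK(SI)))))
  →5  K(KK(SI)(IIS(SK(KI)(KK(SI)))))
  →6  K(K(IIS(SK(KI)(KK(SI)))))
  →7  K(K(IS(SK(KI)(KK(SI)))))
  →8  K(K(S(SK(KI)(KK(SI)))))
  →9  K(K(S(K(KK(SI))(KI(KK(SI))))))
  →10  K(K(S(KK(SI))))
  →11  K(K(SK))

Answer: DIFFERENT — A ⇓ K(S(S(KS))(SI(KI))), B ⇓ K(K(SK))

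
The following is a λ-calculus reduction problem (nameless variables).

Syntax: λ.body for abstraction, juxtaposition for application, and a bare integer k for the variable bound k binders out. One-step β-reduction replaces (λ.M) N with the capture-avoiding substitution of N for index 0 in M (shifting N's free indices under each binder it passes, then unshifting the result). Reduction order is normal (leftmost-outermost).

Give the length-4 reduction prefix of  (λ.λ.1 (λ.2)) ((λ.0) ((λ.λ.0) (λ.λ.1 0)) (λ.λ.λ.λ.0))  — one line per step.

Answer: after 4 steps: λ.(λ.λ.λ.λ.0) (λ.(λ.0) ((λ.λ.0) (λ.λ.1 0)) (λ.λ.λ.λ.0))

Derivation:
  start: (λ.λ.1 (λ.2)) ((λ.0) ((λ.λ.0) (λ.λ.1 0)) (λ.λ.λ.λ.0))
  step 1: λ.(λ.0) ((λ.λ.0) (λ.λ.1 0)) (λ.λ.λ.λ.0) (λ.(λ.0) ((λ.λ.0) (λ.λ.1 0)) (λ.λ.λ.λ.0))
  step 2: λ.(λ.λ.0) (λ.λ.1 0) (λ.λ.λ.λ.0) (λ.(λ.0) ((λ.λ.0) (λ.λ.1 0)) (λ.λ.λ.λ.0))
  step 3: λ.(λ.0) (λ.λ.λ.λ.0) (λ.(λ.0) ((λ.λ.0) (λ.λ.1 0)) (λ.λ.λ.λ.0))
  step 4: λ.(λ.λ.λ.λ.0) (λ.(λ.0) ((λ.λ.0) (λ.λ.1 0)) (λ.λ.λ.λ.0))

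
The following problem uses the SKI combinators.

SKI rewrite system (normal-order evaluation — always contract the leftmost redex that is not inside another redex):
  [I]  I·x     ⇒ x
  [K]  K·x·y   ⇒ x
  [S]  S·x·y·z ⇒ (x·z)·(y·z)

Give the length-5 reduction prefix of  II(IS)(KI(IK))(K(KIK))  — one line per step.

  start: II(IS)(KI(IK))(K(KIK))
  →1  I(IS)(KI(IK))(K(KIK))
  →2  IS(KI(IK))(K(KIK))
  →3  S(KI(IK))(K(KIK))
  →4  SI(K(KIK))
  →5  SI(KI)

Answer: after 5 steps: SI(KI)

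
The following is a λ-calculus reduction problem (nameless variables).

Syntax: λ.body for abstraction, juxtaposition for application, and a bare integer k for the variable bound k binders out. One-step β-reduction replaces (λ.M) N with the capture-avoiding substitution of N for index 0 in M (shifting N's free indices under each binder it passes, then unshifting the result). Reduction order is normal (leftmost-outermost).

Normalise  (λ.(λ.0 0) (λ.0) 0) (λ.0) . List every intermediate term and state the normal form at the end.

Answer: normal form = λ.0  (in 4 steps)

Derivation:
  start: (λ.(λ.0 0) (λ.0) 0) (λ.0)
  →1  (λ.0 0) (λ.0) (λ.0)
  →2  (λ.0) (λ.0) (λ.0)
  →3  (λ.0) (λ.0)
  →4  λ.0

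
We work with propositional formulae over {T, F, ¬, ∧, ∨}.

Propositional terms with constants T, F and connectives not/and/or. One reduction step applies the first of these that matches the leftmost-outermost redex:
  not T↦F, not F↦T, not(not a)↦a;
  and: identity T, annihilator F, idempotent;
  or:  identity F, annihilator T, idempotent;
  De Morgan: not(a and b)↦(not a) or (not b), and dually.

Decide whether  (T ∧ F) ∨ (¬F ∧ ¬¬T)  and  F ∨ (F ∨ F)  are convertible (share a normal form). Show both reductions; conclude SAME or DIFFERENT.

Answer: DIFFERENT — A ⇓ T, B ⇓ F

Working:
Term A:
  start: (T ∧ F) ∨ (¬F ∧ ¬¬T)
  [1] F ∨ (¬F ∧ ¬¬T)
  [2] ¬F ∧ ¬¬T
  [3] T ∧ ¬¬T
  [4] ¬¬T
  [5] T

Term B:
  start: F ∨ (F ∨ F)
  [1] F ∨ F
  [2] F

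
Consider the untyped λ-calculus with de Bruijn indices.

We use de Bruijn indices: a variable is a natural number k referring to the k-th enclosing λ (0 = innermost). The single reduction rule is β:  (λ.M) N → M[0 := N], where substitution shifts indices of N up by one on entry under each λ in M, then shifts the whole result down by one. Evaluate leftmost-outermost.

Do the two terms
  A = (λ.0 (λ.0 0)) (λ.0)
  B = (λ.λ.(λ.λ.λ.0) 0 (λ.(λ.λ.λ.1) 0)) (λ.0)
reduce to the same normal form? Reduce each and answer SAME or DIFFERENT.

Term A:
  start: (λ.0 (λ.0 0)) (λ.0)
  [1] (λ.0) (λ.0 0)
  [2] λ.0 0

Term B:
  start: (λ.λ.(λ.λ.λ.0) 0 (λ.(λ.λ.λ.1) 0)) (λ.0)
  [1] λ.(λ.λ.λ.0) 0 (λ.(λ.λ.λ.1) 0)
  [2] λ.(λ.λ.0) (λ.(λ.λ.λ.1) 0)
  [3] λ.λ.0

Answer: DIFFERENT — A ⇓ λ.0 0, B ⇓ λ.λ.0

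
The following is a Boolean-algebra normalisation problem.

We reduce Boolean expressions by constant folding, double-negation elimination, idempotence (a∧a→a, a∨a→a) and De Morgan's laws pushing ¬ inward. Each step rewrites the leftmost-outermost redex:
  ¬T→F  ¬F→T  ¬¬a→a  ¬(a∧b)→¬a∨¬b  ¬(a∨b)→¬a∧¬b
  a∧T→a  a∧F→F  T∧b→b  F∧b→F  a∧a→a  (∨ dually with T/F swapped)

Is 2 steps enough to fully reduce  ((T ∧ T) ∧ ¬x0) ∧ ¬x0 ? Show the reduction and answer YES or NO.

Answer: NO — after 2 steps the term is ¬x0 ∧ ¬x0, not yet normal

Working:
  start: ((T ∧ T) ∧ ¬x0) ∧ ¬x0
  step 1: (T ∧ ¬x0) ∧ ¬x0
  step 2: ¬x0 ∧ ¬x0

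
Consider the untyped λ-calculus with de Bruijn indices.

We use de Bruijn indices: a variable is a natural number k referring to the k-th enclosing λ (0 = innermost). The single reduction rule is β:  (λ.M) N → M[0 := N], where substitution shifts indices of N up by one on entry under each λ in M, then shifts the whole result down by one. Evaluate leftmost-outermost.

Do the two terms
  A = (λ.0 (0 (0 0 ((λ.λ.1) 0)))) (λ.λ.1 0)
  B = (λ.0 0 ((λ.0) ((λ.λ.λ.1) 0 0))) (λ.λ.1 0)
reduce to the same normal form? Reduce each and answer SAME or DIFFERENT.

Answer: SAME — A ⇓ λ.λ.λ.1 0, B ⇓ λ.λ.λ.1 0

Reduction:
Term A:
  start: (λ.0 (0 (0 0 ((λ.λ.1) 0)))) (λ.λ.1 0)
  [1] (λ.λ.1 0) ((λ.λ.1 0) ((λ.λ.1 0) (λ.λ.1 0) ((λ.λ.1) (λ.λ.1 0))))
  [2] λ.(λ.λ.1 0) ((λ.λ.1 0) (λ.λ.1 0) ((λ.λ.1) (λ.λ.1 0))) 0
  [3] λ.(λ.(λ.λ.1 0) (λ.λ.1 0) ((λ.λ.1) (λ.λ.1 0)) 0) 0
  [4] λ.(λ.λ.1 0) (λ.λ.1 0) ((λ.λ.1) (λ.λ.1 0)) 0
  [5] λ.(λ.(λ.λ.1 0) 0) ((λ.λ.1) (λ.λ.1 0)) 0
  [6] λ.(λ.λ.1 0) ((λ.λ.1) (λ.λ.1 0)) 0
  [7] λ.(λ.(λ.λ.1) (λ.λ.1 0) 0) 0
  [8] λ.(λ.λ.1) (λ.λ.1 0) 0
  [9] λ.(λ.λ.λ.1 0) 0
  [10] λ.λ.λ.1 0

Term B:
  start: (λ.0 0 ((λ.0) ((λ.λ.λ.1) 0 0))) (λ.λ.1 0)
  [1] (λ.λ.1 0) (λ.λ.1 0) ((λ.0) ((λ.λ.λ.1) (λ.λ.1 0) (λ.λ.1 0)))
  [2] (λ.(λ.λ.1 0) 0) ((λ.0) ((λ.λ.λ.1) (λ.λ.1 0) (λ.λ.1 0)))
  [3] (λ.λ.1 0) ((λ.0) ((λ.λ.λ.1) (λ.λ.1 0) (λ.λ.1 0)))
  [4] λ.(λ.0) ((λ.λ.λ.1) (λ.λ.1 0) (λ.λ.1 0)) 0
  [5] λ.(λ.λ.λ.1) (λ.λ.1 0) (λ.λ.1 0) 0
  [6] λ.(λ.λ.1) (λ.λ.1 0) 0
  [7] λ.(λ.λ.λ.1 0) 0
  [8] λ.λ.λ.1 0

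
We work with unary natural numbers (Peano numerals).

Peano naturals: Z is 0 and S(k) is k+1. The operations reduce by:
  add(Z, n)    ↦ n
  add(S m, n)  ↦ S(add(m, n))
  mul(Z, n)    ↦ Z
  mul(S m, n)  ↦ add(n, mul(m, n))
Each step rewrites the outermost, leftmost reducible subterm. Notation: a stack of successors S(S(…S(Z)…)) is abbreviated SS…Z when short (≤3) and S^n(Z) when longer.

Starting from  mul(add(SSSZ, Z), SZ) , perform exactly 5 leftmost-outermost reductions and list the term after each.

Answer: after 5 steps: S(mul(S(add(SZ, Z)), SZ))

Reduction:
  start: mul(add(SSSZ, Z), SZ)
  →1  mul(S(add(SSZ, Z)), SZ)
  →2  add(SZ, mul(add(SSZ, Z), SZ))
  →3  S(add(Z, mul(add(SSZ, Z), SZ)))
  →4  S(mul(add(SSZ, Z), SZ))
  →5  S(mul(S(add(SZ, Z)), SZ))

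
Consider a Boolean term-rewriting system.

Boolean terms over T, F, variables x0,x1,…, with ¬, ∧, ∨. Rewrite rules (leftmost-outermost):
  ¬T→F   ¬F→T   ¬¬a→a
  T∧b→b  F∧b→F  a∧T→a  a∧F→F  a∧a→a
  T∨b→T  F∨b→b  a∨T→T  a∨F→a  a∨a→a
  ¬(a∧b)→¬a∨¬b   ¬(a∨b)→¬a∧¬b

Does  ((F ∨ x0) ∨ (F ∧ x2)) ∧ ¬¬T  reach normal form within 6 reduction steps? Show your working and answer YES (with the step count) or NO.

  start: ((F ∨ x0) ∨ (F ∧ x2)) ∧ ¬¬T
  step 1: (x0 ∨ (F ∧ x2)) ∧ ¬¬T
  step 2: (x0 ∨ F) ∧ ¬¬T
  step 3: x0 ∧ ¬¬T
  step 4: x0 ∧ T
  step 5: x0

Answer: YES — reaches normal form x0 in 5 ≤ 6 steps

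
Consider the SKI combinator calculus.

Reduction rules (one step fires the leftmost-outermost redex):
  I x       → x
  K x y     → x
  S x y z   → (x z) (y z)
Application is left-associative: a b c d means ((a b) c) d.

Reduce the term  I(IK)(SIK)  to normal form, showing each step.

  start: I(IK)(SIK)
  [1] IK(SIK)
  [2] K(SIK)

Answer: normal form = K(SIK)  (in 2 steps)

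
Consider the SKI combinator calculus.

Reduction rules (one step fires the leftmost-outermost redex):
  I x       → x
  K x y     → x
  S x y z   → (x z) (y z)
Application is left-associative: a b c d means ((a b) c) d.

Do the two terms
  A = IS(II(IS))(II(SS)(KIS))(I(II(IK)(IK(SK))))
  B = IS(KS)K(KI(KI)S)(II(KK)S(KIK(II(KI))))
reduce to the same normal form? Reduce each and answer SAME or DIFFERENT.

Answer: DIFFERENT — A ⇓ S(K(K(SK)))(S(K(K(SK)))(K(K(SK)))), B ⇓ S(KS)(K(KI))

Derivation:
Term A:
  start: IS(II(IS))(II(SS)(KIS))(I(II(IK)(IK(SK))))
  [1] S(II(IS))(II(SS)(KIS))(I(II(IK)(IK(SK))))
  [2] II(IS)(I(II(IK)(IK(SK))))(II(SS)(KIS)(I(II(IK)(IK(SK)))))
  [3] I(IS)(I(II(IK)(IK(SK))))(II(SS)(KIS)(I(II(IK)(IK(SK)))))
  [4] IS(I(II(IK)(IK(SK))))(II(SS)(KIS)(I(II(IK)(IK(SK)))))
  [5] S(I(II(IK)(IK(SK))))(II(SS)(KIS)(I(II(IK)(IK(SK)))))
  [6] S(II(IK)(IK(SK)))(II(SS)(KIS)(I(II(IK)(IK(SK)))))
  [7] S(I(IK)(IK(SK)))(II(SS)(KIS)(I(II(IK)(IK(SK)))))
  [8] S(IK(IK(SK)))(II(SS)(KIS)(I(II(IK)(IK(SK)))))
  [9] S(K(IK(SK)))(II(SS)(KIS)(I(II(IK)(IK(SK)))))
  [10] S(K(K(SK)))(II(SS)(KIS)(I(II(IK)(IK(SK)))))
  [11] S(K(K(SK)))(I(SS)(KIS)(I(II(IK)(IK(SK)))))
  [12] S(K(K(SK)))(SS(KIS)(I(II(IK)(IK(SK)))))
  [13] S(K(K(SK)))(S(I(II(IK)(IK(SK))))(KIS(I(II(IK)(IK(SK))))))
  [14] S(K(K(SK)))(S(II(IK)(IK(SK)))(KIS(I(II(IK)(IK(SK))))))
  [15] S(K(K(SK)))(S(I(IK)(IK(SK)))(KIS(I(II(IK)(IK(SK))))))
  [16] S(K(K(SK)))(S(IK(IK(SK)))(KIS(I(II(IK)(IK(SK))))))
  [17] S(K(K(SK)))(S(K(IK(SK)))(KIS(I(II(IK)(IK(SK))))))
  [18] S(K(K(SK)))(S(K(K(SK)))(KIS(I(II(IK)(IK(SK))))))
  [19] S(K(K(SK)))(S(K(K(SK)))(I(I(II(IK)(IK(SK))))))
  [20] S(K(K(SK)))(S(K(K(SK)))(I(II(IK)(IK(SK)))))
  [21] S(K(K(SK)))(S(K(K(SK)))(II(IK)(IK(SK))))
  [22] S(K(K(SK)))(S(K(K(SK)))(I(IK)(IK(SK))))
  [23] S(K(K(SK)))(S(K(K(SK)))(IK(IK(SK))))
  [24] S(K(K(SK)))(S(K(K(SK)))(K(IK(SK))))
  [25] S(K(K(SK)))(S(K(K(SK)))(K(K(SK))))

Term B:
  start: IS(KS)K(KI(KI)S)(II(KK)S(KIK(II(KI))))
  [1] S(KS)K(KI(KI)S)(II(KK)S(KIK(II(KI))))
  [2] KS(KI(KI)S)(K(KI(KI)S))(II(KK)S(KIK(II(KI))))
  [3] S(K(KI(KI)S))(II(KK)S(KIK(II(KI))))
  [4] S(K(IS))(II(KK)S(KIK(II(KI))))
  [5] S(KS)(II(KK)S(KIK(II(KI))))
  [6] S(KS)(I(KK)S(KIK(II(KI))))
  [7] S(KS)(KKS(KIK(II(KI))))
  [8] S(KS)(K(KIK(II(KI))))
  [9] S(KS)(K(I(II(KI))))
  [10] S(KS)(K(II(KI)))
  [11] S(KS)(K(I(KI)))
  [12] S(KS)(K(KI))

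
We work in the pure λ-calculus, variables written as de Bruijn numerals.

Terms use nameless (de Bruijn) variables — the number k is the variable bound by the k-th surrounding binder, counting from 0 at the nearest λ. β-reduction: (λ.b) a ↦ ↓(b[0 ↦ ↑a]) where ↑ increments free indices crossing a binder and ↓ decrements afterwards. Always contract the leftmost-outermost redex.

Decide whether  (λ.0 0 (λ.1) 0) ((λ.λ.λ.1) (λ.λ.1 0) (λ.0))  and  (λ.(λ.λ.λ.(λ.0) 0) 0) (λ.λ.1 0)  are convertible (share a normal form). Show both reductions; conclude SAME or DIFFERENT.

Term A:
  start: (λ.0 0 (λ.1) 0) ((λ.λ.λ.1) (λ.λ.1 0) (λ.0))
  [1] (λ.λ.λ.1) (λ.λ.1 0) (λ.0) ((λ.λ.λ.1) (λ.λ.1 0) (λ.0)) (λ.(λ.λ.λ.1) (λ.λ.1 0) (λ.0)) ((λ.λ.λ.1) (λ.λ.1 0) (λ.0))
  [2] (λ.λ.1) (λ.0) ((λ.λ.λ.1) (λ.λ.1 0) (λ.0)) (λ.(λ.λ.λ.1) (λ.λ.1 0) (λ.0)) ((λ.λ.λ.1) (λ.λ.1 0) (λ.0))
  [3] (λ.λ.0) ((λ.λ.λ.1) (λ.λ.1 0) (λ.0)) (λ.(λ.λ.λ.1) (λ.λ.1 0) (λ.0)) ((λ.λ.λ.1) (λ.λ.1 0) (λ.0))
  [4] (λ.0) (λ.(λ.λ.λ.1) (λ.λ.1 0) (λ.0)) ((λ.λ.λ.1) (λ.λ.1 0) (λ.0))
  [5] (λ.(λ.λ.λ.1) (λ.λ.1 0) (λ.0)) ((λ.λ.λ.1) (λ.λ.1 0) (λ.0))
  [6] (λ.λ.λ.1) (λ.λ.1 0) (λ.0)
  [7] (λ.λ.1) (λ.0)
  [8] λ.λ.0

Term B:
  start: (λ.(λ.λ.λ.(λ.0) 0) 0) (λ.λ.1 0)
  [1] (λ.λ.λ.(λ.0) 0) (λ.λ.1 0)
  [2] λ.λ.(λ.0) 0
  [3] λ.λ.0

Answer: SAME — A ⇓ λ.λ.0, B ⇓ λ.λ.0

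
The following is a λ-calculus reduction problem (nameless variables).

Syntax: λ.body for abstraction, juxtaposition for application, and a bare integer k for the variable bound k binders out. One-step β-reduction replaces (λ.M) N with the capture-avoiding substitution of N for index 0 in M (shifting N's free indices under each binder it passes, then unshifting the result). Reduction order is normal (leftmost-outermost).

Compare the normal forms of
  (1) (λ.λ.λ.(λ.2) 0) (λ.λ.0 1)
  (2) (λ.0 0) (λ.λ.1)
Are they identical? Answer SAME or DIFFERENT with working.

Answer: DIFFERENT — A ⇓ λ.λ.1, B ⇓ λ.λ.λ.1

Derivation:
Term A:
  start: (λ.λ.λ.(λ.2) 0) (λ.λ.0 1)
  →1  λ.λ.(λ.2) 0
  →2  λ.λ.1

Term B:
  start: (λ.0 0) (λ.λ.1)
  →1  (λ.λ.1) (λ.λ.1)
  →2  λ.λ.λ.1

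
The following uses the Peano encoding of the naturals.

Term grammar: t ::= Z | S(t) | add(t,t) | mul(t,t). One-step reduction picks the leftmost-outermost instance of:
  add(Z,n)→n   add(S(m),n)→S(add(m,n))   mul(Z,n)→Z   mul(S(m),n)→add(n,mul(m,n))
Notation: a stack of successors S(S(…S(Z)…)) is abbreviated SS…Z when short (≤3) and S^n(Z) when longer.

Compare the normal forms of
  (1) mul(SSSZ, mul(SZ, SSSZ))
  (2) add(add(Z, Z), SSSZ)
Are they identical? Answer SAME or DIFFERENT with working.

Term A:
  start: mul(SSSZ, mul(SZ, SSSZ))
  step 1: add(mul(SZ, SSSZ), mul(SSZ, mul(SZ, SSSZ)))
  step 2: add(add(SSSZ, mul(Z, SSSZ)), mul(SSZ, mul(SZ, SSSZ)))
  step 3: add(S(add(SSZ, mul(Z, SSSZ))), mul(SSZ, mul(SZ, SSSZ)))
  step 4: S(add(add(SSZ, mul(Z, SSSZ)), mul(SSZ, mul(SZ, SSSZ))))
  step 5: S(add(S(add(SZ, mul(Z, SSSZ))), mul(SSZ, mul(SZ, SSSZ))))
  step 6: S(S(add(add(SZ, mul(Z, SSSZ)), mul(SSZ, mul(SZ, SSSZ)))))
  step 7: S(S(add(S(add(Z, mul(Z, SSSZ))), mul(SSZ, mul(SZ, SSSZ)))))
  step 8: S(S(S(add(add(Z, mul(Z, SSSZ)), mul(SSZ, mul(SZ, SSSZ))))))
  step 9: S(S(S(add(mul(Z, SSSZ), mul(SSZ, mul(SZ, SSSZ))))))
  step 10: S(S(S(add(Z, mul(SSZ, mul(SZ, SSSZ))))))
  step 11: S(S(S(mul(SSZ, mul(SZ, SSSZ)))))
  step 12: S(S(S(add(mul(SZ, SSSZ), mul(SZ, mul(SZ, SSSZ))))))
  step 13: S(S(S(add(add(SSSZ, mul(Z, SSSZ)), mul(SZ, mul(SZ, SSSZ))))))
  step 14: S(S(S(add(S(add(SSZ, mul(Z, SSSZ))), mul(SZ, mul(SZ, SSSZ))))))
  step 15: S(S(S(S(add(add(SSZ, mul(Z, SSSZ)), mul(SZ, mul(SZ, SSSZ)))))))
  step 16: S(S(S(S(add(S(add(SZ, mul(Z, SSSZ))), mul(SZ, mul(SZ, SSSZ)))))))
  step 17: S(S(S(S(S(add(add(SZ, mul(Z, SSSZ)), mul(SZ, mul(SZ, SSSZ))))))))
  step 18: S(S(S(S(S(add(S(add(Z, mul(Z, SSSZ))), mul(SZ, mul(SZ, SSSZ))))))))
  step 19: S(S(S(S(S(S(add(add(Z, mul(Z, SSSZ)), mul(SZ, mul(SZ, SSSZ)))))))))
  step 20: S(S(S(S(S(S(add(mul(Z, SSSZ), mul(SZ, mul(SZ, SSSZ)))))))))
  step 21: S(S(S(S(S(S(add(Z, mul(SZ, mul(SZ, SSSZ)))))))))
  step 22: S(S(S(S(S(S(mul(SZ, mul(SZ, SSSZ))))))))
  step 23: S(S(S(S(S(S(add(mul(SZ, SSSZ), mul(Z, mul(SZ, SSSZ)))))))))
  step 24: S(S(S(S(S(S(add(add(SSSZ, mul(Z, SSSZ)), mul(Z, mul(SZ, SSSZ)))))))))
  step 25: S(S(S(S(S(S(add(S(add(SSZ, mul(Z, SSSZ))), mul(Z, mul(SZ, SSSZ)))))))))
  step 26: S(S(S(S(S(S(S(add(add(SSZ, mul(Z, SSSZ)), mul(Z, mul(SZ, SSSZ))))))))))
  step 27: S(S(S(S(S(S(S(add(S(add(SZ, mul(Z, SSSZ))), mul(Z, mul(SZ, SSSZ))))))))))
  step 28: S(S(S(S(S(S(S(S(add(add(SZ, mul(Z, SSSZ)), mul(Z, mul(SZ, SSSZ)))))))))))
  step 29: S(S(S(S(S(S(S(S(add(S(add(Z, mul(Z, SSSZ))), mul(Z, mul(SZ, SSSZ)))))))))))
  step 30: S(S(S(S(S(S(S(S(S(add(add(Z, mul(Z, SSSZ)), mul(Z, mul(SZ, SSSZ))))))))))))
  step 31: S(S(S(S(S(S(S(S(S(add(mul(Z, SSSZ), mul(Z, mul(SZ, SSSZ))))))))))))
  step 32: S(S(S(S(S(S(S(S(S(add(Z, mul(Z, mul(SZ, SSSZ))))))))))))
  step 33: S(S(S(S(S(S(S(S(S(mul(Z, mul(SZ, SSSZ)))))))))))
  step 34: S^9(Z)

Term B:
  start: add(add(Z, Z), SSSZ)
  step 1: add(Z, SSSZ)
  step 2: SSSZ

Answer: DIFFERENT — A ⇓ S^9(Z), B ⇓ SSSZ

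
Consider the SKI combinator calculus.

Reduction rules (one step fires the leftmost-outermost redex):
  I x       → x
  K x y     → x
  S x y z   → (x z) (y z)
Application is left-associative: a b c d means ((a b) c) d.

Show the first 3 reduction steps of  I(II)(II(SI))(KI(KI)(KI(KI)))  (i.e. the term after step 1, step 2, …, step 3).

Answer: after 3 steps: II(SI)(KI(KI)(KI(KI)))

Working:
  start: I(II)(II(SI))(KI(KI)(KI(KI)))
  [1] II(II(SI))(KI(KI)(KI(KI)))
  [2] I(II(SI))(KI(KI)(KI(KI)))
  [3] II(SI)(KI(KI)(KI(KI)))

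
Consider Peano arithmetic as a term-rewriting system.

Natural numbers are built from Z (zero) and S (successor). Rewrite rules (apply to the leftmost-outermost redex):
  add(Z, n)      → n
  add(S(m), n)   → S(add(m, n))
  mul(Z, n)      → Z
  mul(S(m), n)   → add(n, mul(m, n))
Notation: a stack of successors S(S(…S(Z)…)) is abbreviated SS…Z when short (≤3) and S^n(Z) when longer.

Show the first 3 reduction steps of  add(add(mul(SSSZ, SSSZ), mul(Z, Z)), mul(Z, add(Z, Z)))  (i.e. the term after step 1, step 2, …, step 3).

  start: add(add(mul(SSSZ, SSSZ), mul(Z, Z)), mul(Z, add(Z, Z)))
  [1] add(add(add(SSSZ, mul(SSZ, SSSZ)), mul(Z, Z)), mul(Z, add(Z, Z)))
  [2] add(add(S(add(SSZ, mul(SSZ, SSSZ))), mul(Z, Z)), mul(Z, add(Z, Z)))
  [3] add(S(add(add(SSZ, mul(SSZ, SSSZ)), mul(Z, Z))), mul(Z, add(Z, Z)))

Answer: after 3 steps: add(S(add(add(SSZ, mul(SSZ, SSSZ)), mul(Z, Z))), mul(Z, add(Z, Z)))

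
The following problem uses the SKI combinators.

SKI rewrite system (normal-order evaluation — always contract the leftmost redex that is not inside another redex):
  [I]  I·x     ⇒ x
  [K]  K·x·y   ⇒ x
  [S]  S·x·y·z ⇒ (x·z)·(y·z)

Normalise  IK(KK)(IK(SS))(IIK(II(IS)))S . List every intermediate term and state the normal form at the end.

Answer: normal form = KS  (in 3 steps)

Reduction:
  start: IK(KK)(IK(SS))(IIK(II(IS)))S
  →1  K(KK)(IK(SS))(IIK(II(IS)))S
  →2  KK(IIK(II(IS)))S
  →3  KS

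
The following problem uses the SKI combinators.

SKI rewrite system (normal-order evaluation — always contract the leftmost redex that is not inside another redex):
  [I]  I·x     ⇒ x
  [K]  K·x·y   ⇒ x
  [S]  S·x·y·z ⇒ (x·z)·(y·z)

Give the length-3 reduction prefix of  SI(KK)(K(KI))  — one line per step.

Answer: after 3 steps: KI

Derivation:
  start: SI(KK)(K(KI))
  [1] I(K(KI))(KK(K(KI)))
  [2] K(KI)(KK(K(KI)))
  [3] KI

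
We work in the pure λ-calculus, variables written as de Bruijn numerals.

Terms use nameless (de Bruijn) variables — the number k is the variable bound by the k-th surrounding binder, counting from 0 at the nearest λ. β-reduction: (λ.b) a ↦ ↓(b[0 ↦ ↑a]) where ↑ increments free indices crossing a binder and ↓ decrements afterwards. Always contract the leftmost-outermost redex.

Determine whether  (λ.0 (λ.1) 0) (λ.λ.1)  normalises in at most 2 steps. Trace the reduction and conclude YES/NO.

Answer: NO — after 2 steps the term is (λ.λ.λ.λ.1) (λ.λ.1), not yet normal

Reduction:
  start: (λ.0 (λ.1) 0) (λ.λ.1)
  →1  (λ.λ.1) (λ.λ.λ.1) (λ.λ.1)
  →2  (λ.λ.λ.λ.1) (λ.λ.1)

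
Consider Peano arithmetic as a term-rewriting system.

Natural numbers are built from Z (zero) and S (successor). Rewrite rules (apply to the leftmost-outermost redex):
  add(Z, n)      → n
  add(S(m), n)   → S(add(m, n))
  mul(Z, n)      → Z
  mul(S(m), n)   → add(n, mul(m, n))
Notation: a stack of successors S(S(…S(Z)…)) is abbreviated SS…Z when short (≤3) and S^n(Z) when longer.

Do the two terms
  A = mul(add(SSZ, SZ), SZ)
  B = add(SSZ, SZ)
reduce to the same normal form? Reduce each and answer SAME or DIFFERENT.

Term A:
  start: mul(add(SSZ, SZ), SZ)
  [1] mul(S(add(SZ, SZ)), SZ)
  [2] add(SZ, mul(add(SZ, SZ), SZ))
  [3] S(add(Z, mul(add(SZ, SZ), SZ)))
  [4] S(mul(add(SZ, SZ), SZ))
  [5] S(mul(S(add(Z, SZ)), SZ))
  [6] S(add(SZ, mul(add(Z, SZ), SZ)))
  [7] S(S(add(Z, mul(add(Z, SZ), SZ))))
  [8] S(S(mul(add(Z, SZ), SZ)))
  [9] S(S(mul(SZ, SZ)))
  [10] S(S(add(SZ, mul(Z, SZ))))
  [11] S(S(S(add(Z, mul(Z, SZ)))))
  [12] S(S(S(mul(Z, SZ))))
  [13] SSSZ

Term B:
  start: add(SSZ, SZ)
  [1] S(add(SZ, SZ))
  [2] S(S(add(Z, SZ)))
  [3] SSSZ

Answer: SAME — A ⇓ SSSZ, B ⇓ SSSZ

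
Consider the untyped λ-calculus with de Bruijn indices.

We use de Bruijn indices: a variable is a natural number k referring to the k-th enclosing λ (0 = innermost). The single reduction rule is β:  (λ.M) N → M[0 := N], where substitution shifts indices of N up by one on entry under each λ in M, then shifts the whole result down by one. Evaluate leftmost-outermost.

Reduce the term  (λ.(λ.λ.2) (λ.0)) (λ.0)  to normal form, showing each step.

Answer: normal form = λ.λ.0  (in 2 steps)

Working:
  start: (λ.(λ.λ.2) (λ.0)) (λ.0)
  step 1: (λ.λ.λ.0) (λ.0)
  step 2: λ.λ.0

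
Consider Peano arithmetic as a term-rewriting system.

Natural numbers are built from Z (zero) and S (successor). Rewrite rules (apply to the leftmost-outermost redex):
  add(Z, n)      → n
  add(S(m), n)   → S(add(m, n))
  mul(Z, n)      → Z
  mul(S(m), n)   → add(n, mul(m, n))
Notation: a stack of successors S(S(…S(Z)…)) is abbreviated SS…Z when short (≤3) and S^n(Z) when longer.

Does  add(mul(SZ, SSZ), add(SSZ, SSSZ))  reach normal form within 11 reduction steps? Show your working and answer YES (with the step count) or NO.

  start: add(mul(SZ, SSZ), add(SSZ, SSSZ))
  →1  add(add(SSZ, mul(Z, SSZ)), add(SSZ, SSSZ))
  →2  add(S(add(SZ, mul(Z, SSZ))), add(SSZ, SSSZ))
  →3  S(add(add(SZ, mul(Z, SSZ)), add(SSZ, SSSZ)))
  →4  S(add(S(add(Z, mul(Z, SSZ))), add(SSZ, SSSZ)))
  →5  S(S(add(add(Z, mul(Z, SSZ)), add(SSZ, SSSZ))))
  →6  S(S(add(mul(Z, SSZ), add(SSZ, SSSZ))))
  →7  S(S(add(Z, add(SSZ, SSSZ))))
  →8  S(S(add(SSZ, SSSZ)))
  →9  S(S(S(add(SZ, SSSZ))))
  →10  S(S(S(S(add(Z, SSSZ)))))
  →11  S^7(Z)

Answer: YES — reaches normal form S^7(Z) in 11 ≤ 11 steps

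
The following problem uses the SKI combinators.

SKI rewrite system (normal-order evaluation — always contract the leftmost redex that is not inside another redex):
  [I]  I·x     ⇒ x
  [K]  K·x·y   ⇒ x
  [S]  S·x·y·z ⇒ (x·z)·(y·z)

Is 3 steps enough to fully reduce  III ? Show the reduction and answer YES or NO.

  start: III
  [1] II
  [2] I

Answer: YES — reaches normal form I in 2 ≤ 3 steps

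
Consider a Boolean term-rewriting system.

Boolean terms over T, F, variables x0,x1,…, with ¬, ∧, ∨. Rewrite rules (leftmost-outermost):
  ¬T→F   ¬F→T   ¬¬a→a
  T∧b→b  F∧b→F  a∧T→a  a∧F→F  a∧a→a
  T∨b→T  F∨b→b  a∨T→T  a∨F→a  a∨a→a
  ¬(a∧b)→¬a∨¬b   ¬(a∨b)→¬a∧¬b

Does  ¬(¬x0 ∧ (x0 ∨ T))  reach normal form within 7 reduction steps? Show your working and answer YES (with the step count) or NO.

  start: ¬(¬x0 ∧ (x0 ∨ T))
  →1  ¬¬x0 ∨ ¬(x0 ∨ T)
  →2  x0 ∨ ¬(x0 ∨ T)
  →3  x0 ∨ (¬x0 ∧ ¬T)
  →4  x0 ∨ (¬x0 ∧ F)
  →5  x0 ∨ F
  →6  x0

Answer: YES — reaches normal form x0 in 6 ≤ 7 steps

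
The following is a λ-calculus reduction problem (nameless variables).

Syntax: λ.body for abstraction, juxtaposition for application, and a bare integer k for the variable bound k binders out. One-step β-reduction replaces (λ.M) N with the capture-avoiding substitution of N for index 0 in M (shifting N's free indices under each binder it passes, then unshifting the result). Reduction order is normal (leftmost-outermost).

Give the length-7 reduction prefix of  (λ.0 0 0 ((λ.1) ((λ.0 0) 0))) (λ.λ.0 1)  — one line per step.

  start: (λ.0 0 0 ((λ.1) ((λ.0 0) 0))) (λ.λ.0 1)
  →1  (λ.λ.0 1) (λ.λ.0 1) (λ.λ.0 1) ((λ.λ.λ.0 1) ((λ.0 0) (λ.λ.0 1)))
  →2  (λ.0 (λ.λ.0 1)) (λ.λ.0 1) ((λ.λ.λ.0 1) ((λ.0 0) (λ.λ.0 1)))
  →3  (λ.λ.0 1) (λ.λ.0 1) ((λ.λ.λ.0 1) ((λ.0 0) (λ.λ.0 1)))
  →4  (λ.0 (λ.λ.0 1)) ((λ.λ.λ.0 1) ((λ.0 0) (λ.λ.0 1)))
  →5  (λ.λ.λ.0 1) ((λ.0 0) (λ.λ.0 1)) (λ.λ.0 1)
  →6  (λ.λ.0 1) (λ.λ.0 1)
  →7  λ.0 (λ.λ.0 1)

Answer: after 7 steps: λ.0 (λ.λ.0 1)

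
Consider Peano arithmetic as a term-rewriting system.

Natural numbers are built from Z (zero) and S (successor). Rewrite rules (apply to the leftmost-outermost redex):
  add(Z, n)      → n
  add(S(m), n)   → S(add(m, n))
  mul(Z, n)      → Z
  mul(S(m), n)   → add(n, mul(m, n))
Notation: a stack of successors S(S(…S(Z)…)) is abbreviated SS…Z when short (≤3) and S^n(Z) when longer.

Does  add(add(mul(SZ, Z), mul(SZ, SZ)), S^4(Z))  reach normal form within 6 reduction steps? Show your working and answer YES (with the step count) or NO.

Answer: NO — after 6 steps the term is add(S(add(Z, mul(Z, SZ))), S^4(Z)), not yet normal

Reduction:
  start: add(add(mul(SZ, Z), mul(SZ, SZ)), S^4(Z))
  →1  add(add(add(Z, mul(Z, Z)), mul(SZ, SZ)), S^4(Z))
  →2  add(add(mul(Z, Z), mul(SZ, SZ)), S^4(Z))
  →3  add(add(Z, mul(SZ, SZ)), S^4(Z))
  →4  add(mul(SZ, SZ), S^4(Z))
  →5  add(add(SZ, mul(Z, SZ)), S^4(Z))
  →6  add(S(add(Z, mul(Z, SZ))), S^4(Z))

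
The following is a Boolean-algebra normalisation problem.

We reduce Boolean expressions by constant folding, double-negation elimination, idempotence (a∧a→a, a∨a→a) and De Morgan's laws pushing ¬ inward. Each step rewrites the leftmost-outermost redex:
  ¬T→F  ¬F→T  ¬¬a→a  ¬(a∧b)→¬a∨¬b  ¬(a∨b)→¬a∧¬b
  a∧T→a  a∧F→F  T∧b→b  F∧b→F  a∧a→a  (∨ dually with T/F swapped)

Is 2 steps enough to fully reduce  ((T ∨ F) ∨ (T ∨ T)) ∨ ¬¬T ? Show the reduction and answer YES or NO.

Answer: NO — after 2 steps the term is T ∨ ¬¬T, not yet normal

Derivation:
  start: ((T ∨ F) ∨ (T ∨ T)) ∨ ¬¬T
  →1  (T ∨ (T ∨ T)) ∨ ¬¬T
  →2  T ∨ ¬¬T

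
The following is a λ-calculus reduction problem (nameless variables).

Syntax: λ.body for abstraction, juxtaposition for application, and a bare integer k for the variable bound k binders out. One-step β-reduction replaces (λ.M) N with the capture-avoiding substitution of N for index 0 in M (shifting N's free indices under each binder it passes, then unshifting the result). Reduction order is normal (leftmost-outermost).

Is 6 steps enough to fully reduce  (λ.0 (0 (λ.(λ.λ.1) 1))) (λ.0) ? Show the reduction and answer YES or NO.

Answer: YES — reaches normal form λ.λ.λ.0 in 4 ≤ 6 steps

Working:
  start: (λ.0 (0 (λ.(λ.λ.1) 1))) (λ.0)
  →1  (λ.0) ((λ.0) (λ.(λ.λ.1) (λ.0)))
  →2  (λ.0) (λ.(λ.λ.1) (λ.0))
  →3  λ.(λ.λ.1) (λ.0)
  →4  λ.λ.λ.0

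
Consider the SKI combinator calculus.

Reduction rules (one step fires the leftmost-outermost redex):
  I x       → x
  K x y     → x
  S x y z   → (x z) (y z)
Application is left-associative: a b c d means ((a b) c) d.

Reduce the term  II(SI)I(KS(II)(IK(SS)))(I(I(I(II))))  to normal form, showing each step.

  start: II(SI)I(KS(II)(IK(SS)))(I(I(I(II))))
  [1] I(SI)I(KS(II)(IK(SS)))(I(I(I(II))))
  [2] SII(KS(II)(IK(SS)))(I(I(I(II))))
  [3] I(KS(II)(IK(SS)))(I(KS(II)(IK(SS))))(I(I(I(II))))
  [4] KS(II)(IK(SS))(I(KS(II)(IK(SS))))(I(I(I(II))))
  [5] S(IK(SS))(I(KS(II)(IK(SS))))(I(I(I(II))))
  [6] IK(SS)(I(I(I(II))))(I(KS(II)(IK(SS)))(I(I(I(II)))))
  [7] K(SS)(I(I(I(II))))(I(KS(II)(IK(SS)))(I(I(I(II)))))
  [8] SS(I(KS(II)(IK(SS)))(I(I(I(II)))))
  [9] SS(KS(II)(IK(SS))(I(I(I(II)))))
  [10] SS(S(IK(SS))(I(I(I(II)))))
  [11] SS(S(K(SS))(I(I(I(II)))))
  [12] SS(S(K(SS))(I(I(II))))
  [13] SS(S(K(SS))(I(II)))
  [14] SS(S(K(SS))(II))
  [15] SS(S(K(SS))I)

Answer: normal form = SS(S(K(SS))I)  (in 15 steps)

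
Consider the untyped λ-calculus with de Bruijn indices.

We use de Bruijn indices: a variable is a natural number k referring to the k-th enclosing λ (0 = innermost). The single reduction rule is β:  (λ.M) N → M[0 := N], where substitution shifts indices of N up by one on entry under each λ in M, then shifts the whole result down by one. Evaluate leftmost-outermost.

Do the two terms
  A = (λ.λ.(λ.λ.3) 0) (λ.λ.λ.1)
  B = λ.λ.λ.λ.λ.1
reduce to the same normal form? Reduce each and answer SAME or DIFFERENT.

Term A:
  start: (λ.λ.(λ.λ.3) 0) (λ.λ.λ.1)
  →1  λ.(λ.λ.λ.λ.λ.1) 0
  →2  λ.λ.λ.λ.λ.1

Term B:
  start: λ.λ.λ.λ.λ.1

Answer: SAME — A ⇓ λ.λ.λ.λ.λ.1, B ⇓ λ.λ.λ.λ.λ.1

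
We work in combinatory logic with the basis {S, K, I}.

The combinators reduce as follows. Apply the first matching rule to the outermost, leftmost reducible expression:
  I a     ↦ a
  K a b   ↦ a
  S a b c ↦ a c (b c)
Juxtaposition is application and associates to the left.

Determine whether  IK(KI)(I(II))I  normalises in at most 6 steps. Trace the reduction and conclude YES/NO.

  start: IK(KI)(I(II))I
  [1] K(KI)(I(II))I
  [2] KII
  [3] I

Answer: YES — reaches normal form I in 3 ≤ 6 steps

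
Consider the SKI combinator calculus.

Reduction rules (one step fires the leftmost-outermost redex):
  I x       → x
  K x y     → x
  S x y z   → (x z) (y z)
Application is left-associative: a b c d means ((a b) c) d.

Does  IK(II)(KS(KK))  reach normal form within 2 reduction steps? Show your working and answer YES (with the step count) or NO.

Answer: NO — after 2 steps the term is II, not yet normal

Working:
  start: IK(II)(KS(KK))
  step 1: K(II)(KS(KK))
  step 2: II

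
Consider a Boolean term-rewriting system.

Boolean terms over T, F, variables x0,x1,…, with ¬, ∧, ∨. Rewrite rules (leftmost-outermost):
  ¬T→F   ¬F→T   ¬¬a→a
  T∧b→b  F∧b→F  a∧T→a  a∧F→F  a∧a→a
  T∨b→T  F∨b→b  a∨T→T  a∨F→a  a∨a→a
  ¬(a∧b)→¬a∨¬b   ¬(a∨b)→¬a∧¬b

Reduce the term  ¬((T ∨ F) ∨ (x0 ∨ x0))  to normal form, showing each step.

Answer: normal form = F  (in 5 steps)

Working:
  start: ¬((T ∨ F) ∨ (x0 ∨ x0))
  [1] ¬(T ∨ F) ∧ ¬(x0 ∨ x0)
  [2] (¬T ∧ ¬F) ∧ ¬(x0 ∨ x0)
  [3] (F ∧ ¬F) ∧ ¬(x0 ∨ x0)
  [4] F ∧ ¬(x0 ∨ x0)
  [5] F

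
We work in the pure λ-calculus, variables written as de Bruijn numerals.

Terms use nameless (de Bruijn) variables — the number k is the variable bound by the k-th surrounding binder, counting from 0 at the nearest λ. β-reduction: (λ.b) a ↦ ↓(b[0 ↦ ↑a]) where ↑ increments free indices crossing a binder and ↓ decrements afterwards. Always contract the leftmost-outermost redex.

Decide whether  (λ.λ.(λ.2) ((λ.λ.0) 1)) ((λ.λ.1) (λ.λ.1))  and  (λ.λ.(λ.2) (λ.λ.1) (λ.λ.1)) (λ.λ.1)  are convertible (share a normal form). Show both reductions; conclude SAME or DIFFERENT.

Answer: SAME — A ⇓ λ.λ.λ.λ.1, B ⇓ λ.λ.λ.λ.1

Reduction:
Term A:
  start: (λ.λ.(λ.2) ((λ.λ.0) 1)) ((λ.λ.1) (λ.λ.1))
  [1] λ.(λ.(λ.λ.1) (λ.λ.1)) ((λ.λ.0) ((λ.λ.1) (λ.λ.1)))
  [2] λ.(λ.λ.1) (λ.λ.1)
  [3] λ.λ.λ.λ.1

Term B:
  start: (λ.λ.(λ.2) (λ.λ.1) (λ.λ.1)) (λ.λ.1)
  [1] λ.(λ.λ.λ.1) (λ.λ.1) (λ.λ.1)
  [2] λ.(λ.λ.1) (λ.λ.1)
  [3] λ.λ.λ.λ.1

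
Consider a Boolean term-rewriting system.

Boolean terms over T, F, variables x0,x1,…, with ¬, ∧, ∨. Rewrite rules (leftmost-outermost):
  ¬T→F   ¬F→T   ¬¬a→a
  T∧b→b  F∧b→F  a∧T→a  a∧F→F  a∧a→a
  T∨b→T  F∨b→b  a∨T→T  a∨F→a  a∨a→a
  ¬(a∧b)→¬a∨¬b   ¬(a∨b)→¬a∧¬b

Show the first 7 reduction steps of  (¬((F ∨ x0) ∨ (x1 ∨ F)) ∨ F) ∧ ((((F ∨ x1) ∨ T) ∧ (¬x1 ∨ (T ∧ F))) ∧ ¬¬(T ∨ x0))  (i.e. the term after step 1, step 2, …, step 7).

  start: (¬((F ∨ x0) ∨ (x1 ∨ F)) ∨ F) ∧ ((((F ∨ x1) ∨ T) ∧ (¬x1 ∨ (T ∧ F))) ∧ ¬¬(T ∨ x0))
  →1  ¬((F ∨ x0) ∨ (x1 ∨ F)) ∧ ((((F ∨ x1) ∨ T) ∧ (¬x1 ∨ (T ∧ F))) ∧ ¬¬(T ∨ x0))
  →2  (¬(F ∨ x0) ∧ ¬(x1 ∨ F)) ∧ ((((F ∨ x1) ∨ T) ∧ (¬x1 ∨ (T ∧ F))) ∧ ¬¬(T ∨ x0))
  →3  ((¬F ∧ ¬x0) ∧ ¬(x1 ∨ F)) ∧ ((((F ∨ x1) ∨ T) ∧ (¬x1 ∨ (T ∧ F))) ∧ ¬¬(T ∨ x0))
  →4  ((T ∧ ¬x0) ∧ ¬(x1 ∨ F)) ∧ ((((F ∨ x1) ∨ T) ∧ (¬x1 ∨ (T ∧ F))) ∧ ¬¬(T ∨ x0))
  →5  (¬x0 ∧ ¬(x1 ∨ F)) ∧ ((((F ∨ x1) ∨ T) ∧ (¬x1 ∨ (T ∧ F))) ∧ ¬¬(T ∨ x0))
  →6  (¬x0 ∧ (¬x1 ∧ ¬F)) ∧ ((((F ∨ x1) ∨ T) ∧ (¬x1 ∨ (T ∧ F))) ∧ ¬¬(T ∨ x0))
  →7  (¬x0 ∧ (¬x1 ∧ T)) ∧ ((((F ∨ x1) ∨ T) ∧ (¬x1 ∨ (T ∧ F))) ∧ ¬¬(T ∨ x0))

Answer: after 7 steps: (¬x0 ∧ (¬x1 ∧ T)) ∧ ((((F ∨ x1) ∨ T) ∧ (¬x1 ∨ (T ∧ F))) ∧ ¬¬(T ∨ x0))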